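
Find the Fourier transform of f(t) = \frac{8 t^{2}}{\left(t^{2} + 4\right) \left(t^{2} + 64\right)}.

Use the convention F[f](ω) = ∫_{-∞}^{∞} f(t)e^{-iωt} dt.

F(ω) = \frac{4 \pi \left(4 - e^{6 \left|{\omega}\right|}\right) e^{- 8 \left|{\omega}\right|}}{15}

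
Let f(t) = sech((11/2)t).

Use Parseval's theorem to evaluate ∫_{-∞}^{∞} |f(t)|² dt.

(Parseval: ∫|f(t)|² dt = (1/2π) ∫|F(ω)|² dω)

∫|f(t)|² dt = \frac{4}{11}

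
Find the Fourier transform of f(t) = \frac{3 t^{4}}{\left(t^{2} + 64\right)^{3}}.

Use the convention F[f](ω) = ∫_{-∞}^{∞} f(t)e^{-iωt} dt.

F(ω) = \frac{3 \pi \left(64 \omega^{2} - 40 \left|{\omega}\right| + 3\right) e^{- 8 \left|{\omega}\right|}}{64}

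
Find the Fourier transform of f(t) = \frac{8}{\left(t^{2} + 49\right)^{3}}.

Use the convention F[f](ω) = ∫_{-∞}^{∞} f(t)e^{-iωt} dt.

F(ω) = \frac{\pi \left(49 \omega^{2} + 21 \left|{\omega}\right| + 3\right) e^{- 7 \left|{\omega}\right|}}{16807}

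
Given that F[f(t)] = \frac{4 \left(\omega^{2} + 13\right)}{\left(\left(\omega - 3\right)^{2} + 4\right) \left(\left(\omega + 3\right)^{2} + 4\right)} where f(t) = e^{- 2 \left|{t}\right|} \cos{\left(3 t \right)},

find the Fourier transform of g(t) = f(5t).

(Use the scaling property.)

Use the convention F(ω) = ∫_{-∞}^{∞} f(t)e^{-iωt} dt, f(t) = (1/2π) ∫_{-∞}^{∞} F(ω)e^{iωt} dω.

F[g](ω) = \frac{20 \left(\omega^{2} + 325\right)}{\omega^{4} - 250 \omega^{2} + 105625}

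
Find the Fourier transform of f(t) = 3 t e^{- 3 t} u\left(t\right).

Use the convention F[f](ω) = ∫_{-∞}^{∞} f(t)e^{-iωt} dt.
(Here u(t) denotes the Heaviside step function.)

F(ω) = \frac{3}{\left(i \omega + 3\right)^{2}}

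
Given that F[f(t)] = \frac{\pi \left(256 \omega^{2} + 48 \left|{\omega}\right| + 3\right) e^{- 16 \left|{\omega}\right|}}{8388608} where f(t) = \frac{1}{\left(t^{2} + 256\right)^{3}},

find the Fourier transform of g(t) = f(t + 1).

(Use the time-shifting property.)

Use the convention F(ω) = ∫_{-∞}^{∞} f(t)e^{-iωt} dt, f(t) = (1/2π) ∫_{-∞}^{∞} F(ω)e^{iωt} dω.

F[g](ω) = \frac{\pi \left(256 \omega^{2} + 48 \left|{\omega}\right| + 3\right) e^{i \omega - 16 \left|{\omega}\right|}}{8388608}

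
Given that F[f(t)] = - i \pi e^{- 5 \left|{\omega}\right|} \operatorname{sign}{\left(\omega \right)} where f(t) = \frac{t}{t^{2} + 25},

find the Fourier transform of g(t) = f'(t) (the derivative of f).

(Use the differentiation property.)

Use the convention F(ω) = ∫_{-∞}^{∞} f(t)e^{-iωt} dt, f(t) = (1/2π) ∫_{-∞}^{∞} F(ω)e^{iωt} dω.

F[g](ω) = \pi \omega e^{- 5 \left|{\omega}\right|} \operatorname{sign}{\left(\omega \right)}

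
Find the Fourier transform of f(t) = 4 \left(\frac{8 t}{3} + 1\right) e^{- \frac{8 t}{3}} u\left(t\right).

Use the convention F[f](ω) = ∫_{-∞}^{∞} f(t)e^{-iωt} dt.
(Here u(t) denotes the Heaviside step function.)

F(ω) = \frac{12 \left(- 3 i \omega - 16\right)}{9 \omega^{2} - 48 i \omega - 64}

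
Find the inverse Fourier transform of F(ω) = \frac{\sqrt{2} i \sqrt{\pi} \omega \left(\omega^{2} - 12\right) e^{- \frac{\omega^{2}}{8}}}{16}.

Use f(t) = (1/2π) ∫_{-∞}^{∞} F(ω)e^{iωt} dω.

f(t) = 8 t^{3} e^{- 2 t^{2}}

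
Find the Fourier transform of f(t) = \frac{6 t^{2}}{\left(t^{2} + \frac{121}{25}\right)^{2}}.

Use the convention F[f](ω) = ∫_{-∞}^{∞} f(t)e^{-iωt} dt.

F(ω) = \frac{3 \pi \left(5 - 11 \left|{\omega}\right|\right) e^{- \frac{11 \left|{\omega}\right|}{5}}}{11}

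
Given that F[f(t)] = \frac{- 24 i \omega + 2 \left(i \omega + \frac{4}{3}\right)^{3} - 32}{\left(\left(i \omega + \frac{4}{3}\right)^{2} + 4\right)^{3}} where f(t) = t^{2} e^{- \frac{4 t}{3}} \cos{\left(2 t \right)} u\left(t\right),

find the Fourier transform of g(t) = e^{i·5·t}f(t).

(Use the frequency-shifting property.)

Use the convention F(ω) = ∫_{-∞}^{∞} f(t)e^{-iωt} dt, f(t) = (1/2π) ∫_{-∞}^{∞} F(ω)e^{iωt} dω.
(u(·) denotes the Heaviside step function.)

F[g](ω) = \frac{54 \left(324 i \left(5 - \omega\right) + \left(3 i \left(\omega - 5\right) + 4\right)^{3} - 432\right)}{\left(\left(3 i \left(\omega - 5\right) + 4\right)^{2} + 36\right)^{3}}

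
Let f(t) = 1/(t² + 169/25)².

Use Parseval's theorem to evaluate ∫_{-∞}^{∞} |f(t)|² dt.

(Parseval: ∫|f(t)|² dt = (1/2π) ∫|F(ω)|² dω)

∫|f(t)|² dt = \frac{390625 \pi}{1003976272}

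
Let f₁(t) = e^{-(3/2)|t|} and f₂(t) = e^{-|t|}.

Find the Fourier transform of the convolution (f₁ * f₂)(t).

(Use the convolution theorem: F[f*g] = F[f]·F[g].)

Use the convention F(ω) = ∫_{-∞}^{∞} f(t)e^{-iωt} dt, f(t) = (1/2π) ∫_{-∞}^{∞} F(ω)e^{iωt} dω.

F[f₁*f₂](ω) = \frac{24}{\left(\omega^{2} + 1\right) \left(4 \omega^{2} + 9\right)}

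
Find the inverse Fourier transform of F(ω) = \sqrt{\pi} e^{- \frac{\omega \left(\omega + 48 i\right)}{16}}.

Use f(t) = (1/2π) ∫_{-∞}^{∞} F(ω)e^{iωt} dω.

f(t) = 2 e^{- 4 \left(t - 3\right)^{2}}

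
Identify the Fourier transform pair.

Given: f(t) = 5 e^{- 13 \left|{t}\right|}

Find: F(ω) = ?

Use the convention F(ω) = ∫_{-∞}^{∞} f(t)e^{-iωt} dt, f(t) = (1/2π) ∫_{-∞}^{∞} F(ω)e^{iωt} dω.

F(ω) = \frac{130}{\omega^{2} + 169}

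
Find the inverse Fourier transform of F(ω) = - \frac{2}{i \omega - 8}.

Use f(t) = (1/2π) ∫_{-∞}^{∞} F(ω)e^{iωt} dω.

f(t) = 2 e^{8 t} u\left(- t\right)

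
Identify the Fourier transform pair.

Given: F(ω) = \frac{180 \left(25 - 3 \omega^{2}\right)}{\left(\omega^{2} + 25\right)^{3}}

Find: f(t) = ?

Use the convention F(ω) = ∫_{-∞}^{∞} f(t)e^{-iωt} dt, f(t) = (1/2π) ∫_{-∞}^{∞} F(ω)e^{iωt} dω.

f(t) = 9 t^{2} e^{- 5 \left|{t}\right|}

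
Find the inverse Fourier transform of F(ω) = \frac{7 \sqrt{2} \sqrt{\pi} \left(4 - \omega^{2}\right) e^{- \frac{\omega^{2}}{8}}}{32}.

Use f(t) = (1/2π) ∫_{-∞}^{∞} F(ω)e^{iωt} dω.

f(t) = 7 t^{2} e^{- 2 t^{2}}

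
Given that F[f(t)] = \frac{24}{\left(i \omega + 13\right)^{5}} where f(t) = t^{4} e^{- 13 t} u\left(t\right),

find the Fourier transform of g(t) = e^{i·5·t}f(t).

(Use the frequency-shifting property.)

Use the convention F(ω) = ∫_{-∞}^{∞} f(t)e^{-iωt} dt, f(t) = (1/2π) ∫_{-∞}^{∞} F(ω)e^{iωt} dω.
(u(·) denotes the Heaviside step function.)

F[g](ω) = \frac{24}{\left(i \left(\omega - 5\right) + 13\right)^{5}}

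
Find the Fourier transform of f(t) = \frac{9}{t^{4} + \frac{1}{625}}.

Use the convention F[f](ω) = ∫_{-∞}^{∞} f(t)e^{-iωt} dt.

F(ω) = 1125 \pi e^{- \frac{\sqrt{2} \left|{\omega}\right|}{10}} \sin{\left(\frac{\sqrt{2} \left|{\omega}\right|}{10} + \frac{\pi}{4} \right)}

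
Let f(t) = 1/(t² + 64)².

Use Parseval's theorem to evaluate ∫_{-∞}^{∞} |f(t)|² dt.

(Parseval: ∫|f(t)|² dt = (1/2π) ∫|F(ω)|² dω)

∫|f(t)|² dt = \frac{5 \pi}{33554432}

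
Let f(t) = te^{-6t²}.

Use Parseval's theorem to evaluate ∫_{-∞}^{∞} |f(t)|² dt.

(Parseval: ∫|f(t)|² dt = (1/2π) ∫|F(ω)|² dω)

∫|f(t)|² dt = \frac{\sqrt{3} \sqrt{\pi}}{144}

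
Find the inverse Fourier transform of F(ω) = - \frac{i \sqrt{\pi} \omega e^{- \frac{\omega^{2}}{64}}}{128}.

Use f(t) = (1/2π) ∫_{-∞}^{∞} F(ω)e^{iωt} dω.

f(t) = t e^{- 16 t^{2}}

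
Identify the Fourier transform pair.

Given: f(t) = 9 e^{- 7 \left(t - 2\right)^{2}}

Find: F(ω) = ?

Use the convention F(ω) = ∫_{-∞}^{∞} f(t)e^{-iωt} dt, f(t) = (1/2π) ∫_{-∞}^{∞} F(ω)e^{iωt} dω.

F(ω) = \frac{9 \sqrt{7} \sqrt{\pi} e^{- \frac{\omega \left(\omega + 56 i\right)}{28}}}{7}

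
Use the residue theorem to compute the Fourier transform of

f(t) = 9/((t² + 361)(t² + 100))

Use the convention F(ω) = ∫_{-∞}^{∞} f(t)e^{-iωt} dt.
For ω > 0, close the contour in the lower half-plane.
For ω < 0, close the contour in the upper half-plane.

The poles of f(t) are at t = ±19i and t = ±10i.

Let g(z) = f(z)e^{-iωz}; for large |z| the factor e^{-iωz} decays in the lower half-plane when ω > 0 and in the upper half-plane when ω < 0.

Case ω > 0 (lower half-plane, clockwise contour ⇒ F(ω) = -2πi·ΣRes):
  Res_{z = - 19 i} g(z) = - \frac{i e^{- 19 \omega}}{1102}
  Res_{z = - 10 i} g(z) = \frac{i e^{- 10 \omega}}{580}
  F(ω) = -2πi·ΣRes = \frac{\pi \left(19 e^{9 \omega} - 10\right) e^{- 19 \omega}}{5510}

Case ω < 0 (upper half-plane, counterclockwise contour ⇒ F(ω) = +2πi·ΣRes):
  Res_{z = 19 i} g(z) = \frac{i e^{19 \omega}}{1102}
  Res_{z = 10 i} g(z) = - \frac{i e^{10 \omega}}{580}
  F(ω) = 2πi·ΣRes = \frac{\pi \left(19 - 10 e^{9 \omega}\right) e^{10 \omega}}{5510}

Both cases combine into a single formula in |ω|:

F(ω) = \frac{\pi \left(19 e^{9 \left|{\omega}\right|} - 10\right) e^{- 19 \left|{\omega}\right|}}{5510}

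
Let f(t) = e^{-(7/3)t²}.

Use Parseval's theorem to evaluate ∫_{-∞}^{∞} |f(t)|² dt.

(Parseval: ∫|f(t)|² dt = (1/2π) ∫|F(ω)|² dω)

∫|f(t)|² dt = \frac{\sqrt{42} \sqrt{\pi}}{14}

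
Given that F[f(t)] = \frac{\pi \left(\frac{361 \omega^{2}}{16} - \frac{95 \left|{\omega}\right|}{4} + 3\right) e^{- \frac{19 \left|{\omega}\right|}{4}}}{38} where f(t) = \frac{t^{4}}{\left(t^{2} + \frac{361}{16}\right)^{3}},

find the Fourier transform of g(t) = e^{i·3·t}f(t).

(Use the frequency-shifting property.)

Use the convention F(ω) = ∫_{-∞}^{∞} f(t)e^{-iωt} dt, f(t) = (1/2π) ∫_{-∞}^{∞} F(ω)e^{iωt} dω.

F[g](ω) = \frac{\pi \left(361 \left(\omega - 3\right)^{2} - 380 \left|{\omega - 3}\right| + 48\right) e^{- \frac{19 \left|{\omega - 3}\right|}{4}}}{608}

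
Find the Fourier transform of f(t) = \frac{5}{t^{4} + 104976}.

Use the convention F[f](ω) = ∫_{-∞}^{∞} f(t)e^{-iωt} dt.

F(ω) = \frac{5 \pi e^{- 9 \sqrt{2} \left|{\omega}\right|} \sin{\left(9 \sqrt{2} \left|{\omega}\right| + \frac{\pi}{4} \right)}}{5832}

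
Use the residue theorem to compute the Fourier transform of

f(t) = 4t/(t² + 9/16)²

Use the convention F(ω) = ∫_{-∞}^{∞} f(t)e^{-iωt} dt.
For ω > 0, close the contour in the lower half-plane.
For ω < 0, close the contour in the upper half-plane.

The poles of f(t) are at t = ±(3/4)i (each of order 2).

Let g(z) = f(z)e^{-iωz}; for large |z| the factor e^{-iωz} decays in the lower half-plane when ω > 0 and in the upper half-plane when ω < 0.

Case ω > 0 (lower half-plane, clockwise contour ⇒ F(ω) = -2πi·ΣRes):
  Res_{z = - \frac{3 i}{4}} g(z) = \frac{4 \omega e^{- \frac{3 \omega}{4}}}{3} (pole of order 2)
  F(ω) = -2πi·ΣRes = - \frac{8 i \pi \omega e^{- \frac{3 \omega}{4}}}{3}

Case ω < 0 (upper half-plane, counterclockwise contour ⇒ F(ω) = +2πi·ΣRes):
  Res_{z = \frac{3 i}{4}} g(z) = - \frac{4 \omega e^{\frac{3 \omega}{4}}}{3} (pole of order 2)
  F(ω) = 2πi·ΣRes = - \frac{8 i \pi \omega e^{\frac{3 \omega}{4}}}{3}

Both cases combine into a single formula in |ω|:

F(ω) = - \frac{8 i \pi \omega e^{- \frac{3 \left|{\omega}\right|}{4}}}{3}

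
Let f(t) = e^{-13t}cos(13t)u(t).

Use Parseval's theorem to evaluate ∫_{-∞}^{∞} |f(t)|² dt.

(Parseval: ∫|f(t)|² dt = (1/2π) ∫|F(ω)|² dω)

∫|f(t)|² dt = \frac{3}{104}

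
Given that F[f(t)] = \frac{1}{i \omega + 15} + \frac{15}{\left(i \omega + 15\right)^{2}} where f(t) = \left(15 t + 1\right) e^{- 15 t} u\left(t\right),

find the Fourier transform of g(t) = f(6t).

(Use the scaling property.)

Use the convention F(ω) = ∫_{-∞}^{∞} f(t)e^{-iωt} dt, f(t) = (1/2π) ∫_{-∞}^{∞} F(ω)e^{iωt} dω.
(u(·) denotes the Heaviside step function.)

F[g](ω) = \frac{- i \omega - 180}{\omega^{2} - 180 i \omega - 8100}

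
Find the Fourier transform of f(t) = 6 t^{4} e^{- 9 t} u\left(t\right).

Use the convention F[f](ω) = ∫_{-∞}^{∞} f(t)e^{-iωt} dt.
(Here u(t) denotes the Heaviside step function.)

F(ω) = \frac{144}{\left(i \omega + 9\right)^{5}}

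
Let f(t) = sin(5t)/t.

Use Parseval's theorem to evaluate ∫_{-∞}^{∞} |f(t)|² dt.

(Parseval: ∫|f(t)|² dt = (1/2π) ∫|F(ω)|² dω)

∫|f(t)|² dt = 5 \pi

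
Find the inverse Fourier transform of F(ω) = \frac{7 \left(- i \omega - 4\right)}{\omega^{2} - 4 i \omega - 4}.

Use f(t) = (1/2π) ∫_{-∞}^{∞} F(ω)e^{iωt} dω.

f(t) = 7 \left(2 t + 1\right) e^{- 2 t} u\left(t\right)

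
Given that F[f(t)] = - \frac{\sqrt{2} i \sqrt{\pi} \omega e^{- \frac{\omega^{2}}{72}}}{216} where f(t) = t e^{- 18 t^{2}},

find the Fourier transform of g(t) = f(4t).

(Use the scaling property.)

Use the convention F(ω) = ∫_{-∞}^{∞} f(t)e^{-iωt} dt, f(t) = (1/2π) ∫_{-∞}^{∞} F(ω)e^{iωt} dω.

F[g](ω) = - \frac{\sqrt{2} i \sqrt{\pi} \omega e^{- \frac{\omega^{2}}{1152}}}{3456}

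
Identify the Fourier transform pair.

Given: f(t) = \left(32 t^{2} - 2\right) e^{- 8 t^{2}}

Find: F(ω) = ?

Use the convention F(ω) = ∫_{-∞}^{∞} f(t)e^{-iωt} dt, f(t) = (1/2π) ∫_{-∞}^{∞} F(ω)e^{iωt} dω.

F(ω) = - \frac{\sqrt{2} \sqrt{\pi} \omega^{2} e^{- \frac{\omega^{2}}{32}}}{32}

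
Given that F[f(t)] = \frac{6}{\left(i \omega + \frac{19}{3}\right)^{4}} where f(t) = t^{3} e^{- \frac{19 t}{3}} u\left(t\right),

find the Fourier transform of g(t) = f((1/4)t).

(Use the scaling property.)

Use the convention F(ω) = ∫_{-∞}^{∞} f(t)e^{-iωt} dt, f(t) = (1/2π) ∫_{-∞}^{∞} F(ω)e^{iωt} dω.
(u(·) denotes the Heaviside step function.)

F[g](ω) = \frac{1944}{\left(12 i \omega + 19\right)^{4}}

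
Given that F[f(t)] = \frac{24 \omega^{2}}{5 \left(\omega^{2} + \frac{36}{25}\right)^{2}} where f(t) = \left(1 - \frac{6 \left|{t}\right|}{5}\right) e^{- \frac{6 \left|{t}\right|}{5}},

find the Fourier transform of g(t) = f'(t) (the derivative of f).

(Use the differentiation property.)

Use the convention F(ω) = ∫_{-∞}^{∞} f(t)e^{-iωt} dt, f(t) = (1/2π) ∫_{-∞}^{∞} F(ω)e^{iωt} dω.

F[g](ω) = \frac{3000 i \omega^{3}}{\left(25 \omega^{2} + 36\right)^{2}}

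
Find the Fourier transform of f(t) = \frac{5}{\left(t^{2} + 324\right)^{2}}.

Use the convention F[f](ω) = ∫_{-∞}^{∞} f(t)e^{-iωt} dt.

F(ω) = \frac{5 \pi \left(18 \left|{\omega}\right| + 1\right) e^{- 18 \left|{\omega}\right|}}{11664}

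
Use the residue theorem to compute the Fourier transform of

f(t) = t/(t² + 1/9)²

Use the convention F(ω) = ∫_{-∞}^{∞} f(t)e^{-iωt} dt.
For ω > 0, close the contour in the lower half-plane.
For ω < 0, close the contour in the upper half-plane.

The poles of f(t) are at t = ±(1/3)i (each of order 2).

Let g(z) = f(z)e^{-iωz}; for large |z| the factor e^{-iωz} decays in the lower half-plane when ω > 0 and in the upper half-plane when ω < 0.

Case ω > 0 (lower half-plane, clockwise contour ⇒ F(ω) = -2πi·ΣRes):
  Res_{z = - \frac{i}{3}} g(z) = \frac{3 \omega e^{- \frac{\omega}{3}}}{4} (pole of order 2)
  F(ω) = -2πi·ΣRes = - \frac{3 i \pi \omega e^{- \frac{\omega}{3}}}{2}

Case ω < 0 (upper half-plane, counterclockwise contour ⇒ F(ω) = +2πi·ΣRes):
  Res_{z = \frac{i}{3}} g(z) = - \frac{3 \omega e^{\frac{\omega}{3}}}{4} (pole of order 2)
  F(ω) = 2πi·ΣRes = - \frac{3 i \pi \omega e^{\frac{\omega}{3}}}{2}

Both cases combine into a single formula in |ω|:

F(ω) = - \frac{3 i \pi \omega e^{- \frac{\left|{\omega}\right|}{3}}}{2}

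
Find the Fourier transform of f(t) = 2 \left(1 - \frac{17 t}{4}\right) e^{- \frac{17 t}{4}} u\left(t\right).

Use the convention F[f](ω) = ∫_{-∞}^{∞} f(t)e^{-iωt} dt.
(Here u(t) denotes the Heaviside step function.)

F(ω) = \frac{32 i \omega}{- 16 \omega^{2} + 136 i \omega + 289}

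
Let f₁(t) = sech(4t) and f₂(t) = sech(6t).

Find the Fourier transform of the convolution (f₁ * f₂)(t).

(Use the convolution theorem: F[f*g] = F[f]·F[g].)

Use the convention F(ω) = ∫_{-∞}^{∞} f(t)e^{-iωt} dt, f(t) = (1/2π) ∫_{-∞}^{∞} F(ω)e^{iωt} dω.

F[f₁*f₂](ω) = \frac{\pi^{2}}{24 \cosh{\left(\frac{\pi \omega}{12} \right)} \cosh{\left(\frac{\pi \omega}{8} \right)}}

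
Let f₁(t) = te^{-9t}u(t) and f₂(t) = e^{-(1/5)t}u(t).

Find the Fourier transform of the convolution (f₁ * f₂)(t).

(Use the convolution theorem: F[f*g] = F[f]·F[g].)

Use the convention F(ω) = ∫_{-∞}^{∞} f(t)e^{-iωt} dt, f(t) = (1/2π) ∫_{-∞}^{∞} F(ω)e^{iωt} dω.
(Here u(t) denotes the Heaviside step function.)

F[f₁*f₂](ω) = \frac{5}{\left(i \omega + 9\right)^{2} \left(5 i \omega + 1\right)}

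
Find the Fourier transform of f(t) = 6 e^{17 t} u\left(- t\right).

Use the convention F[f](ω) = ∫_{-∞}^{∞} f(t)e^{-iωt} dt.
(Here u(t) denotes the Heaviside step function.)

F(ω) = - \frac{6}{i \omega - 17}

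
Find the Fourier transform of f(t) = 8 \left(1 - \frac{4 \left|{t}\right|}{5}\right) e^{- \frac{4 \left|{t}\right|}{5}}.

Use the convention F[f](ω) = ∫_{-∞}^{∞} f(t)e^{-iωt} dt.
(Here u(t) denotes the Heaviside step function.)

F(ω) = \frac{16000 \omega^{2}}{\left(25 \omega^{2} + 16\right)^{2}}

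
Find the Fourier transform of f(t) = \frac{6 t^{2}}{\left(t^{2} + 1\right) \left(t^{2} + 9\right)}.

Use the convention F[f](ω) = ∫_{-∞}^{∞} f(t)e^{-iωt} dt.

F(ω) = \frac{3 \pi \left(3 - e^{2 \left|{\omega}\right|}\right) e^{- 3 \left|{\omega}\right|}}{4}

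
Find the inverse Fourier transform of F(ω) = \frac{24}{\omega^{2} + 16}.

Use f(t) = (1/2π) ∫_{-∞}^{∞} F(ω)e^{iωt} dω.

f(t) = 3 e^{- 4 \left|{t}\right|}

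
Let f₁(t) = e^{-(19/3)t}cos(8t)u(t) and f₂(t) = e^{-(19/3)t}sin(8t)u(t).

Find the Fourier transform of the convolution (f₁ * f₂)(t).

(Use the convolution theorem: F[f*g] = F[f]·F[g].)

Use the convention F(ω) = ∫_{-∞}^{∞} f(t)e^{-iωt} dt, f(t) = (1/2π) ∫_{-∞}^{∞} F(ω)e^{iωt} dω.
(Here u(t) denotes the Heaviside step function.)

F[f₁*f₂](ω) = \frac{216 \left(3 i \omega + 19\right)}{\left(\left(3 i \omega + 19\right)^{2} + 576\right)^{2}}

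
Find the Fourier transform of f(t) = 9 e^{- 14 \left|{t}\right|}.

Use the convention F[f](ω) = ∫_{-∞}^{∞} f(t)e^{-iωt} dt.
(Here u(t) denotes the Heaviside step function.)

F(ω) = \frac{252}{\omega^{2} + 196}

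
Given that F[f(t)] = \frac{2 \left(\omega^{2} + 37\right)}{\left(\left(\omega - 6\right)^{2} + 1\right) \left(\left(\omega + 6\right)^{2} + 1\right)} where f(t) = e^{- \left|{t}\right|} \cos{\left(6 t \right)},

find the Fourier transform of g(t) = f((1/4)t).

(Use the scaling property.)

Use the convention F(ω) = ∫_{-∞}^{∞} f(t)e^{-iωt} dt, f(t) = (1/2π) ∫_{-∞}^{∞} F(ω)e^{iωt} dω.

F[g](ω) = \frac{8 \left(16 \omega^{2} + 37\right)}{256 \omega^{4} - 1120 \omega^{2} + 1369}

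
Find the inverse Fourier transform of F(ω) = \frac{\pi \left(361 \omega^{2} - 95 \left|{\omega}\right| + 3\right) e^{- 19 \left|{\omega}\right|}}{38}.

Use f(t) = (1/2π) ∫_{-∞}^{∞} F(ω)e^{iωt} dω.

f(t) = \frac{4 t^{4}}{\left(t^{2} + 361\right)^{3}}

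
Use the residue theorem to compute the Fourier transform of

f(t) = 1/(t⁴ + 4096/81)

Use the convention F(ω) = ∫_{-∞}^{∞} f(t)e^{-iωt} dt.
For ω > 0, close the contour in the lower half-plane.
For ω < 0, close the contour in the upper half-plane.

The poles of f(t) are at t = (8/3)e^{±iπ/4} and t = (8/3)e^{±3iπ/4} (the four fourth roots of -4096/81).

Let g(z) = f(z)e^{-iωz}; for large |z| the factor e^{-iωz} decays in the lower half-plane when ω > 0 and in the upper half-plane when ω < 0.

Case ω > 0 (lower half-plane, clockwise contour ⇒ F(ω) = -2πi·ΣRes):
  Res_{z = - \frac{4 \sqrt{2}}{3} - \frac{4 \sqrt{2} i}{3}} g(z) = \frac{27 \sqrt{2} i \left(1 - i\right) e^{\frac{4 \sqrt{2} \omega \left(-1 + i\right)}{3}}}{4096}
  Res_{z = \frac{4 \sqrt{2}}{3} - \frac{4 \sqrt{2} i}{3}} g(z) = \frac{27 \sqrt{2} i \left(1 + i\right) e^{- \frac{4 \sqrt{2} \omega \left(1 + i\right)}{3}}}{4096}
  F(ω) = -2πi·ΣRes = \frac{27 \sqrt{2} \pi \left(1 - i\right) \left(e^{\frac{8 \sqrt{2} i \omega}{3}} + i\right) e^{- \frac{4 \sqrt{2} \omega \left(1 + i\right)}{3}}}{2048} = \frac{27 \sqrt{2} \pi \left(\sin{\left(\frac{4 \sqrt{2} \omega}{3} \right)} + \cos{\left(\frac{4 \sqrt{2} \omega}{3} \right)}\right) e^{- \frac{4 \sqrt{2} \omega}{3}}}{1024}

Case ω < 0 (upper half-plane, counterclockwise contour ⇒ F(ω) = +2πi·ΣRes):
  Res_{z = \frac{4 \sqrt{2}}{3} + \frac{4 \sqrt{2} i}{3}} g(z) = \frac{27 \sqrt{2} i \left(-1 + i\right) e^{\frac{4 \sqrt{2} \omega \left(1 - i\right)}{3}}}{4096}
  Res_{z = - \frac{4 \sqrt{2}}{3} + \frac{4 \sqrt{2} i}{3}} g(z) = \frac{27 \sqrt{2} \left(1 - i\right) e^{\frac{4 \sqrt{2} \omega \left(1 + i\right)}{3}}}{4096}
  F(ω) = 2πi·ΣRes = - \frac{27 \sqrt{2} i \pi \left(i \left(1 - i\right) e^{\frac{4 \sqrt{2} \omega \left(1 - i\right)}{3}} - \left(1 - i\right) e^{\frac{4 \sqrt{2} \omega \left(1 + i\right)}{3}}\right)}{2048} = \frac{27 \sqrt{2} \pi \left(- \sin{\left(\frac{4 \sqrt{2} \omega}{3} \right)} + \cos{\left(\frac{4 \sqrt{2} \omega}{3} \right)}\right) e^{\frac{4 \sqrt{2} \omega}{3}}}{1024}

Both cases combine into a single formula in |ω|:

F(ω) = \frac{27 \sqrt{2} \pi \left(\sin{\left(\frac{4 \sqrt{2} \left|{\omega}\right|}{3} \right)} + \cos{\left(\frac{4 \sqrt{2} \left|{\omega}\right|}{3} \right)}\right) e^{- \frac{4 \sqrt{2} \left|{\omega}\right|}{3}}}{1024}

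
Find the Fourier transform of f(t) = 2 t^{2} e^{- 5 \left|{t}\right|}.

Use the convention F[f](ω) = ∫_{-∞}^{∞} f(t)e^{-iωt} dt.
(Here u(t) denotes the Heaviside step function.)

F(ω) = \frac{40 \left(25 - 3 \omega^{2}\right)}{\left(\omega^{2} + 25\right)^{3}}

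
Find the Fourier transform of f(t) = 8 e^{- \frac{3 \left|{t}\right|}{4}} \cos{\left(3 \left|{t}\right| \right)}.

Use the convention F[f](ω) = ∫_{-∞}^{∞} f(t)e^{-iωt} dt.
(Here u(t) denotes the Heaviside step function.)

F(ω) = \frac{192 \left(16 \omega^{2} + 153\right)}{256 \omega^{4} - 4320 \omega^{2} + 23409}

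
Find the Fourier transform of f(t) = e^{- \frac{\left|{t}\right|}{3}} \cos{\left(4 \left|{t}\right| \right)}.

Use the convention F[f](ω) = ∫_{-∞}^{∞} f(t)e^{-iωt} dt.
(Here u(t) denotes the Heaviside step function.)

F(ω) = \frac{6 \left(9 \omega^{2} + 145\right)}{81 \omega^{4} - 2574 \omega^{2} + 21025}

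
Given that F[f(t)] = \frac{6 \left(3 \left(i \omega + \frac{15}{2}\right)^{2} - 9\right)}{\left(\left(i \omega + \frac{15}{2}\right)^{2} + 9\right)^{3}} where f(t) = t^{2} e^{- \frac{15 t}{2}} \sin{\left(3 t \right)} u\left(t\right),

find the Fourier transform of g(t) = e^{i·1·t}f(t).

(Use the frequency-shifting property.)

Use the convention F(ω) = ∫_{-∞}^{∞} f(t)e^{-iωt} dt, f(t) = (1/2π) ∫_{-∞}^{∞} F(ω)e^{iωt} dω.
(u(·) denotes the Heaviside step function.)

F[g](ω) = \frac{288 \left(\left(2 i \left(\omega - 1\right) + 15\right)^{2} - 12\right)}{\left(\left(2 i \left(\omega - 1\right) + 15\right)^{2} + 36\right)^{3}}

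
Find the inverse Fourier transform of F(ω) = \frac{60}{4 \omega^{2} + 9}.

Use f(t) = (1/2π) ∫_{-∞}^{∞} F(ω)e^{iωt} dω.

f(t) = 5 e^{- \frac{3 \left|{t}\right|}{2}}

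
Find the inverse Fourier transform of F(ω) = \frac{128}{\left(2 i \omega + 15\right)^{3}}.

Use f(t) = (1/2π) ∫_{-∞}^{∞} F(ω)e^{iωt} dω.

f(t) = 8 t^{2} e^{- \frac{15 t}{2}} u\left(t\right)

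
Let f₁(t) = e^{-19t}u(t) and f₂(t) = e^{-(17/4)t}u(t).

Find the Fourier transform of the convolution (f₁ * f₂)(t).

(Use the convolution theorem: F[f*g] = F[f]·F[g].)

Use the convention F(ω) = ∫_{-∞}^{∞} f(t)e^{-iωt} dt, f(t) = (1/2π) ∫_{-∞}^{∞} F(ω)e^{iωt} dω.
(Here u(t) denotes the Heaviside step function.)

F[f₁*f₂](ω) = \frac{4}{\left(i \omega + 19\right) \left(4 i \omega + 17\right)}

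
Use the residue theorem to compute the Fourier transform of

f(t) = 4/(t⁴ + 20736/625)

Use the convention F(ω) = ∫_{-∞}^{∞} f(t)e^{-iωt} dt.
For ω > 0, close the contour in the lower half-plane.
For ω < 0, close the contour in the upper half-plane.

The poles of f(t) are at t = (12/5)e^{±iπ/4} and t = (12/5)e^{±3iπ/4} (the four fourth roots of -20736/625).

Let g(z) = f(z)e^{-iωz}; for large |z| the factor e^{-iωz} decays in the lower half-plane when ω > 0 and in the upper half-plane when ω < 0.

Case ω > 0 (lower half-plane, clockwise contour ⇒ F(ω) = -2πi·ΣRes):
  Res_{z = - \frac{6 \sqrt{2}}{5} - \frac{6 \sqrt{2} i}{5}} g(z) = \frac{125 \sqrt{2} i \left(1 - i\right) e^{\frac{6 \sqrt{2} \omega \left(-1 + i\right)}{5}}}{3456}
  Res_{z = \frac{6 \sqrt{2}}{5} - \frac{6 \sqrt{2} i}{5}} g(z) = \frac{125 \sqrt{2} i \left(1 + i\right) e^{- \frac{6 \sqrt{2} \omega \left(1 + i\right)}{5}}}{3456}
  F(ω) = -2πi·ΣRes = \frac{125 \sqrt{2} \pi \left(1 - i\right) \left(e^{\frac{12 \sqrt{2} i \omega}{5}} + i\right) e^{- \frac{6 \sqrt{2} \omega \left(1 + i\right)}{5}}}{1728} = \frac{125 \pi e^{- \frac{6 \sqrt{2} \omega}{5}} \sin{\left(\frac{6 \sqrt{2} \omega}{5} + \frac{\pi}{4} \right)}}{432}

Case ω < 0 (upper half-plane, counterclockwise contour ⇒ F(ω) = +2πi·ΣRes):
  Res_{z = \frac{6 \sqrt{2}}{5} + \frac{6 \sqrt{2} i}{5}} g(z) = \frac{125 \sqrt{2} i \left(-1 + i\right) e^{\frac{6 \sqrt{2} \omega \left(1 - i\right)}{5}}}{3456}
  Res_{z = - \frac{6 \sqrt{2}}{5} + \frac{6 \sqrt{2} i}{5}} g(z) = \frac{125 \sqrt{2} \left(1 - i\right) e^{\frac{6 \sqrt{2} \omega \left(1 + i\right)}{5}}}{3456}
  F(ω) = 2πi·ΣRes = - \frac{125 \sqrt{2} i \pi \left(i \left(1 - i\right) e^{\frac{6 \sqrt{2} \omega \left(1 - i\right)}{5}} - \left(1 - i\right) e^{\frac{6 \sqrt{2} \omega \left(1 + i\right)}{5}}\right)}{1728} = \frac{125 \pi e^{\frac{6 \sqrt{2} \omega}{5}} \cos{\left(\frac{6 \sqrt{2} \omega}{5} + \frac{\pi}{4} \right)}}{432}

Both cases combine into a single formula in |ω|:

F(ω) = \frac{125 \pi e^{- \frac{6 \sqrt{2} \left|{\omega}\right|}{5}} \sin{\left(\frac{6 \sqrt{2} \left|{\omega}\right|}{5} + \frac{\pi}{4} \right)}}{432}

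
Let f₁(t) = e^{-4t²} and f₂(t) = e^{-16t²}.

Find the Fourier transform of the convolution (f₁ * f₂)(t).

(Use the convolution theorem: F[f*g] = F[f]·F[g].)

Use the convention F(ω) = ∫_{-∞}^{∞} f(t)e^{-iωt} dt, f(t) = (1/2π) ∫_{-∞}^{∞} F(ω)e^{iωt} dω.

F[f₁*f₂](ω) = \frac{\pi e^{- \frac{5 \omega^{2}}{64}}}{8}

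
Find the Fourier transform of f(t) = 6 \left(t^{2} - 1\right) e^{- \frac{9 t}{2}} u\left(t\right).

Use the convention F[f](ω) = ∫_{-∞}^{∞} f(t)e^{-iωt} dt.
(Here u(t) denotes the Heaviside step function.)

F(ω) = \frac{12 \left(16 i \omega - \left(2 i \omega + 9\right)^{3} + 72\right)}{\left(2 i \omega + 9\right)^{4}}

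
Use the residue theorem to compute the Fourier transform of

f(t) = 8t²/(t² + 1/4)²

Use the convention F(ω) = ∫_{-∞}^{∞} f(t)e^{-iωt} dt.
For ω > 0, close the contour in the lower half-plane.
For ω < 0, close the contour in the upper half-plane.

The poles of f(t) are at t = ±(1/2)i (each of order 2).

Let g(z) = f(z)e^{-iωz}; for large |z| the factor e^{-iωz} decays in the lower half-plane when ω > 0 and in the upper half-plane when ω < 0.

Case ω > 0 (lower half-plane, clockwise contour ⇒ F(ω) = -2πi·ΣRes):
  Res_{z = - \frac{i}{2}} g(z) = 2 i \left(2 - \omega\right) e^{- \frac{\omega}{2}} (pole of order 2)
  F(ω) = -2πi·ΣRes = 4 \pi \left(2 - \omega\right) e^{- \frac{\omega}{2}}

Case ω < 0 (upper half-plane, counterclockwise contour ⇒ F(ω) = +2πi·ΣRes):
  Res_{z = \frac{i}{2}} g(z) = 2 i \left(- \omega - 2\right) e^{\frac{\omega}{2}} (pole of order 2)
  F(ω) = 2πi·ΣRes = 4 \pi \left(\omega + 2\right) e^{\frac{\omega}{2}}

Both cases combine into a single formula in |ω|:

F(ω) = 4 \pi \left(2 - \left|{\omega}\right|\right) e^{- \frac{\left|{\omega}\right|}{2}}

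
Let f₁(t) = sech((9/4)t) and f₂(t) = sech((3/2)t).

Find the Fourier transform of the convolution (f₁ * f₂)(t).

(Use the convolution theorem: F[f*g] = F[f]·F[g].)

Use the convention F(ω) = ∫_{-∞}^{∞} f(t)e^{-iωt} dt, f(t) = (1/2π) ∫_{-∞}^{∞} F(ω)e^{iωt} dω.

F[f₁*f₂](ω) = \frac{8 \pi^{2}}{27 \cosh{\left(\frac{2 \pi \omega}{9} \right)} \cosh{\left(\frac{\pi \omega}{3} \right)}}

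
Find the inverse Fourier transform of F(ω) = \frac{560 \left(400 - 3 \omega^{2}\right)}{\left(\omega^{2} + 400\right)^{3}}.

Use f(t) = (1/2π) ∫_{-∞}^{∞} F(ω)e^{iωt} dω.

f(t) = 7 t^{2} e^{- 20 \left|{t}\right|}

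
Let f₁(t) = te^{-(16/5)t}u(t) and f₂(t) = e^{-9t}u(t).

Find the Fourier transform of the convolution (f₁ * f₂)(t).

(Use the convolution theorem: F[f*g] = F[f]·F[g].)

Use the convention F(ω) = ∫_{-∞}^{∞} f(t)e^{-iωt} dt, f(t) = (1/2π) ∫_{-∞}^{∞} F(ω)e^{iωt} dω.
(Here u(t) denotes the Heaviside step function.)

F[f₁*f₂](ω) = \frac{25}{\left(i \omega + 9\right) \left(5 i \omega + 16\right)^{2}}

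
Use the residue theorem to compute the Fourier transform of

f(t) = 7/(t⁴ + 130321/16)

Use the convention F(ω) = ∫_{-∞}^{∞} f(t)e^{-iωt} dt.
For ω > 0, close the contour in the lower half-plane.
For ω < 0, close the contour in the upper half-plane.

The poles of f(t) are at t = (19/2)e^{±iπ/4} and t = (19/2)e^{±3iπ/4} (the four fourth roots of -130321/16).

Let g(z) = f(z)e^{-iωz}; for large |z| the factor e^{-iωz} decays in the lower half-plane when ω > 0 and in the upper half-plane when ω < 0.

Case ω > 0 (lower half-plane, clockwise contour ⇒ F(ω) = -2πi·ΣRes):
  Res_{z = - \frac{19 \sqrt{2}}{4} - \frac{19 \sqrt{2} i}{4}} g(z) = \frac{7 \sqrt{2} \left(1 + i\right) e^{\frac{19 \sqrt{2} \omega \left(-1 + i\right)}{4}}}{6859}
  Res_{z = \frac{19 \sqrt{2}}{4} - \frac{19 \sqrt{2} i}{4}} g(z) = \frac{7 \sqrt{2} \left(-1 + i\right) e^{- \frac{19 \sqrt{2} \omega \left(1 + i\right)}{4}}}{6859}
  F(ω) = -2πi·ΣRes = \frac{14 \sqrt{2} \pi \left(\left(1 - i\right) e^{\frac{19 \sqrt{2} i \omega}{2}} + 1 + i\right) e^{- \frac{19 \sqrt{2} \omega \left(1 + i\right)}{4}}}{6859} = \frac{56 \pi e^{- \frac{19 \sqrt{2} \omega}{4}} \sin{\left(\frac{19 \sqrt{2} \omega}{4} + \frac{\pi}{4} \right)}}{6859}

Case ω < 0 (upper half-plane, counterclockwise contour ⇒ F(ω) = +2πi·ΣRes):
  Res_{z = \frac{19 \sqrt{2}}{4} + \frac{19 \sqrt{2} i}{4}} g(z) = - \frac{7 \sqrt{2} \left(1 + i\right) e^{\frac{19 \sqrt{2} \omega \left(1 - i\right)}{4}}}{6859}
  Res_{z = - \frac{19 \sqrt{2}}{4} + \frac{19 \sqrt{2} i}{4}} g(z) = \frac{7 \sqrt{2} \left(1 - i\right) e^{\frac{19 \sqrt{2} \omega \left(1 + i\right)}{4}}}{6859}
  F(ω) = 2πi·ΣRes = - \frac{14 \sqrt{2} i \pi \left(\left(1 + i\right) e^{\frac{19 \sqrt{2} \omega \left(1 - i\right)}{4}} - \left(1 - i\right) e^{\frac{19 \sqrt{2} \omega \left(1 + i\right)}{4}}\right)}{6859} = \frac{56 \pi e^{\frac{19 \sqrt{2} \omega}{4}} \cos{\left(\frac{19 \sqrt{2} \omega}{4} + \frac{\pi}{4} \right)}}{6859}

Both cases combine into a single formula in |ω|:

F(ω) = \frac{56 \pi e^{- \frac{19 \sqrt{2} \left|{\omega}\right|}{4}} \sin{\left(\frac{19 \sqrt{2} \left|{\omega}\right|}{4} + \frac{\pi}{4} \right)}}{6859}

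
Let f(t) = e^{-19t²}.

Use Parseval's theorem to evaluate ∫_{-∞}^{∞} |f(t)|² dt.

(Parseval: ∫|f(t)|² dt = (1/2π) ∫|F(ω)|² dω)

∫|f(t)|² dt = \frac{\sqrt{38} \sqrt{\pi}}{38}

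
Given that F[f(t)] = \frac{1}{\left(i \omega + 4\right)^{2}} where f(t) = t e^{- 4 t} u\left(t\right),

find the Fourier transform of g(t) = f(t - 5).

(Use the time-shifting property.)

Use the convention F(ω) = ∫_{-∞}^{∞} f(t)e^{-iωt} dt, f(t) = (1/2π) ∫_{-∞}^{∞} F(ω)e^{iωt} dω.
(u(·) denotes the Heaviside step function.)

F[g](ω) = \frac{e^{- 5 i \omega}}{\left(i \omega + 4\right)^{2}}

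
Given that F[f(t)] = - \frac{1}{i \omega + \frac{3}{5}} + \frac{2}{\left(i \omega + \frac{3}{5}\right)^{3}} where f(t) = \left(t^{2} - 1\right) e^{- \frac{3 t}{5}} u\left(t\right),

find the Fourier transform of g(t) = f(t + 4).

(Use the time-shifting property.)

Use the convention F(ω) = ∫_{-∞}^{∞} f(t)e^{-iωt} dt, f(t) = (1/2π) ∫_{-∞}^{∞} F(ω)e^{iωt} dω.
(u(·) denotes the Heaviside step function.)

F[g](ω) = \frac{5 \left(250 i \omega - \left(5 i \omega + 3\right)^{3} + 150\right) e^{4 i \omega}}{\left(5 i \omega + 3\right)^{4}}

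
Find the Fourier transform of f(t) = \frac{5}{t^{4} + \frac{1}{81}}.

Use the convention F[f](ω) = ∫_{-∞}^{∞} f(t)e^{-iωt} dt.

F(ω) = 135 \pi e^{- \frac{\sqrt{2} \left|{\omega}\right|}{6}} \sin{\left(\frac{\sqrt{2} \left|{\omega}\right|}{6} + \frac{\pi}{4} \right)}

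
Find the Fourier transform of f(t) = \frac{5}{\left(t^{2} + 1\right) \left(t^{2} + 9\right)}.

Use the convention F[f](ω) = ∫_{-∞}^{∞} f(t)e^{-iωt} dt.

F(ω) = \frac{5 \pi \left(3 e^{2 \left|{\omega}\right|} - 1\right) e^{- 3 \left|{\omega}\right|}}{24}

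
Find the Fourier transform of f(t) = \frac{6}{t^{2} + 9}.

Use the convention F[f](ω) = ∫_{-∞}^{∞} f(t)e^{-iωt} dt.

F(ω) = 2 \pi e^{- 3 \left|{\omega}\right|}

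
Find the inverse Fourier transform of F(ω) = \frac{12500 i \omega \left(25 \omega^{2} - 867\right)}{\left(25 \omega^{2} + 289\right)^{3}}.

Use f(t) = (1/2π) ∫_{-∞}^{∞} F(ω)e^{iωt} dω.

f(t) = 5 t e^{- \frac{17 \left|{t}\right|}{5}} \left|{t}\right|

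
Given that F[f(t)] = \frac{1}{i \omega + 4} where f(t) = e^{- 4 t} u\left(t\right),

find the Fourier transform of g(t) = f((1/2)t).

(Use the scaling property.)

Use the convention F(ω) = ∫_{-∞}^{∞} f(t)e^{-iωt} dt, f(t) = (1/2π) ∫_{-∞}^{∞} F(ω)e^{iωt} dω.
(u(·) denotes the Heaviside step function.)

F[g](ω) = \frac{1}{i \omega + 2}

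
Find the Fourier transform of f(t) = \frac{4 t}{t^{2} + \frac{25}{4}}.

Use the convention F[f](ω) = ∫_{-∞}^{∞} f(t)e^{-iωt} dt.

F(ω) = - 4 i \pi e^{- \frac{5 \left|{\omega}\right|}{2}} \operatorname{sign}{\left(\omega \right)}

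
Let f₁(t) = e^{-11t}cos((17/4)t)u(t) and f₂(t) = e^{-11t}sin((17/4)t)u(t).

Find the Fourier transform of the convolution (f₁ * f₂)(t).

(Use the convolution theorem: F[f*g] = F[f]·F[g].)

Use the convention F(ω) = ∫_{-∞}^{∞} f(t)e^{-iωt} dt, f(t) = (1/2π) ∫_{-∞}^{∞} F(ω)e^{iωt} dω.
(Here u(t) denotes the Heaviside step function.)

F[f₁*f₂](ω) = \frac{1088 \left(i \omega + 11\right)}{\left(16 \left(i \omega + 11\right)^{2} + 289\right)^{2}}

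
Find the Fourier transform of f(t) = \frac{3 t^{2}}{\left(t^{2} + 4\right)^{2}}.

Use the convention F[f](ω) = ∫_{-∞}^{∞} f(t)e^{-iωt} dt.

F(ω) = \frac{3 \pi \left(1 - 2 \left|{\omega}\right|\right) e^{- 2 \left|{\omega}\right|}}{4}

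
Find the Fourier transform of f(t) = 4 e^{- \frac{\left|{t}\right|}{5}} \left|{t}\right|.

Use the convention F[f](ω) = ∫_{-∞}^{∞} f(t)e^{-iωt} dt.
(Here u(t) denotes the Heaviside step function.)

F(ω) = \frac{200 \left(1 - 25 \omega^{2}\right)}{\left(25 \omega^{2} + 1\right)^{2}}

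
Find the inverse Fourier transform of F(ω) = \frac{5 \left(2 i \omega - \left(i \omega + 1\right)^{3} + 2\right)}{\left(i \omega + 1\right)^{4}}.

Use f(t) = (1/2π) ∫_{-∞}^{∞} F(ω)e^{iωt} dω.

f(t) = 5 \left(t^{2} - 1\right) e^{- t} u\left(t\right)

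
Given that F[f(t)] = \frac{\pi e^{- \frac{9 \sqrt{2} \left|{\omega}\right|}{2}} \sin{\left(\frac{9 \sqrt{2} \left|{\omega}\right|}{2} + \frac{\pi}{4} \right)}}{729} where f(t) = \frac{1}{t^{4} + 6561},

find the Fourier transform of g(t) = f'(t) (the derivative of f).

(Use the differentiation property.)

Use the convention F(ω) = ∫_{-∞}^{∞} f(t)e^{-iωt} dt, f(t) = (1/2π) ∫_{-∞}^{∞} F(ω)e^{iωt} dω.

F[g](ω) = \frac{i \pi \omega e^{- \frac{9 \sqrt{2} \left|{\omega}\right|}{2}} \sin{\left(\frac{9 \sqrt{2} \left|{\omega}\right|}{2} + \frac{\pi}{4} \right)}}{729}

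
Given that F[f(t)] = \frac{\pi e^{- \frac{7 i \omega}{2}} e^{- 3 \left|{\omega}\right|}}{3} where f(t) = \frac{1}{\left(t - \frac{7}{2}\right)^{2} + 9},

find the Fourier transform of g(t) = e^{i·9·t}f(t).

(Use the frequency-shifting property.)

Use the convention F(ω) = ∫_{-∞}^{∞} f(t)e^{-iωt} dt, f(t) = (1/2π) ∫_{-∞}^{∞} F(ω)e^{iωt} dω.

F[g](ω) = \frac{\pi e^{- \frac{7 i \left(\omega - 9\right)}{2} - 3 \left|{\omega - 9}\right|}}{3}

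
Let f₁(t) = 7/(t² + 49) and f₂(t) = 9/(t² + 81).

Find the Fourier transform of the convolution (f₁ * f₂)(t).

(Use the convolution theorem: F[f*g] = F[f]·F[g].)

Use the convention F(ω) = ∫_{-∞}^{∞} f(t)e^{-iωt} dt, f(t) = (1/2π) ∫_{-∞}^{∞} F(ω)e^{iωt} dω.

F[f₁*f₂](ω) = \pi^{2} e^{- 16 \left|{\omega}\right|}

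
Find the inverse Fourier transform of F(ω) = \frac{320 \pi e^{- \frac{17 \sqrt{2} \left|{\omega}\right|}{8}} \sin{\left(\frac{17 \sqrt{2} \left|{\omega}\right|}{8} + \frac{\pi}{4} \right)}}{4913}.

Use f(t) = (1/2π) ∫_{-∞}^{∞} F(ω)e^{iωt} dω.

f(t) = \frac{5}{t^{4} + \frac{83521}{256}}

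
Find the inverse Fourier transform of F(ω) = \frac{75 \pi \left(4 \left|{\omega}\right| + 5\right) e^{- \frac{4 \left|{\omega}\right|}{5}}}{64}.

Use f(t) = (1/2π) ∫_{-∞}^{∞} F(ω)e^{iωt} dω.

f(t) = \frac{6}{\left(t^{2} + \frac{16}{25}\right)^{2}}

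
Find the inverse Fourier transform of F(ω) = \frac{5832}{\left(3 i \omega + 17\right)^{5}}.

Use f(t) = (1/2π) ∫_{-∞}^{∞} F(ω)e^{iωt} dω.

f(t) = t^{4} e^{- \frac{17 t}{3}} u\left(t\right)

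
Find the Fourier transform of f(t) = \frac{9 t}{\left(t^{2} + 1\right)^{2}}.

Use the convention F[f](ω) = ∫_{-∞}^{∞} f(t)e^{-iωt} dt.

F(ω) = - \frac{9 i \pi \omega e^{- \left|{\omega}\right|}}{2}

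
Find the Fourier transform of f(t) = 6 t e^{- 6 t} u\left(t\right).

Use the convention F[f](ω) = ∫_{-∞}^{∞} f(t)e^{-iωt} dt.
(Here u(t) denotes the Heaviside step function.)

F(ω) = \frac{6}{\left(i \omega + 6\right)^{2}}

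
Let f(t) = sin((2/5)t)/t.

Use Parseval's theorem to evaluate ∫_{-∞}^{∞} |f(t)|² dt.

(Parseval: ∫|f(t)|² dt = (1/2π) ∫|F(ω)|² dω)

∫|f(t)|² dt = \frac{2 \pi}{5}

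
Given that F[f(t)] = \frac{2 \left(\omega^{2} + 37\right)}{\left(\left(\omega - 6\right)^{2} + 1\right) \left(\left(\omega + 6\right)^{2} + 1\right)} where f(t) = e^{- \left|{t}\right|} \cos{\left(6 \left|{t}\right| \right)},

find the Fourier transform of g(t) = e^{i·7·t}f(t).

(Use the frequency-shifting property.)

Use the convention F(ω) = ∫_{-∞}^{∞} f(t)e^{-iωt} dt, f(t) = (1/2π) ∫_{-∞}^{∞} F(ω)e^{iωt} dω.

F[g](ω) = \frac{2 \left(\left(\omega - 7\right)^{2} + 37\right)}{\left(\left(\omega - 13\right)^{2} + 1\right) \left(\left(\omega - 1\right)^{2} + 1\right)}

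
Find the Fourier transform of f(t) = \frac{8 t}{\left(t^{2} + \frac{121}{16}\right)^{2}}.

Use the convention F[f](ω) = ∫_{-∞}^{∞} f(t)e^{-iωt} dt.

F(ω) = - \frac{16 i \pi \omega e^{- \frac{11 \left|{\omega}\right|}{4}}}{11}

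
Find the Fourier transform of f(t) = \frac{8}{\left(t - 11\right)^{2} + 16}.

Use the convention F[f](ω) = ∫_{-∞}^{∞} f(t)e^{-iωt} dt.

F(ω) = 2 \pi e^{- 11 i \omega - 4 \left|{\omega}\right|}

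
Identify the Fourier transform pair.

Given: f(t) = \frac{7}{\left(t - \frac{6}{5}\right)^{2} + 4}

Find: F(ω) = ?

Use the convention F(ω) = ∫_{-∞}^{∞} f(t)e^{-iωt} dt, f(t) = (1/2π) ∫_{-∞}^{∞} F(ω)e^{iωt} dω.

F(ω) = \frac{7 \pi e^{- \frac{6 i \omega}{5} - 2 \left|{\omega}\right|}}{2}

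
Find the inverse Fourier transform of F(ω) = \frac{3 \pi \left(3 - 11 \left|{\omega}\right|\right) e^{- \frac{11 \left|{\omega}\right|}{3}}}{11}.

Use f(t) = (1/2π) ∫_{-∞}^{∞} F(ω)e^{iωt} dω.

f(t) = \frac{6 t^{2}}{\left(t^{2} + \frac{121}{9}\right)^{2}}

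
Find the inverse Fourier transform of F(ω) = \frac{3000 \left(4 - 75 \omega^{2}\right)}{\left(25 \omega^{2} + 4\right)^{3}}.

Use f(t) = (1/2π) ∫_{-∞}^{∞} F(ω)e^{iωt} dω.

f(t) = 3 t^{2} e^{- \frac{2 \left|{t}\right|}{5}}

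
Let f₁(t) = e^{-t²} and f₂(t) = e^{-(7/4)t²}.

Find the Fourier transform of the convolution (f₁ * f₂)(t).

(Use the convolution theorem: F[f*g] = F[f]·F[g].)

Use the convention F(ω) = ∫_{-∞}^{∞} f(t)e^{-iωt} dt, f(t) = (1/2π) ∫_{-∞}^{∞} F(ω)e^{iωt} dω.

F[f₁*f₂](ω) = \frac{2 \sqrt{7} \pi e^{- \frac{11 \omega^{2}}{28}}}{7}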